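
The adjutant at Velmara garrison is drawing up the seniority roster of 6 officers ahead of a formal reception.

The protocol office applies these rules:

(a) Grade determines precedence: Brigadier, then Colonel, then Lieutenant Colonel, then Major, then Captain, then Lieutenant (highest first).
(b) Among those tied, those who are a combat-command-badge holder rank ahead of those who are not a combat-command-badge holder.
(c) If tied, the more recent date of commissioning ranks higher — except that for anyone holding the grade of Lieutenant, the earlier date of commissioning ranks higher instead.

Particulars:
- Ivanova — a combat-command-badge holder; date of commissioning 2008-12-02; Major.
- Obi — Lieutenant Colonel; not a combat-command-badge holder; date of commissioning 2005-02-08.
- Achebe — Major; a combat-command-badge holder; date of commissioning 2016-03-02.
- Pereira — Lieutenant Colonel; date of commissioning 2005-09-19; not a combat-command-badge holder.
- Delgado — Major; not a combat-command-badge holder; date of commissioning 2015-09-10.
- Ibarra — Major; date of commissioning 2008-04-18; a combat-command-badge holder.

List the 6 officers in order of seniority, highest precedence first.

By grade: Pereira and Obi (Lieutenant Colonel); then Achebe, Ivanova, Ibarra and Delgado (Major).
Pereira and Obi are each not a combat-command-badge holder, so the next rule applies.
Among Pereira and Obi, by date of commissioning (later first): Pereira (2005-09-19) before Obi (2005-02-08).
Among Achebe, Ivanova, Ibarra and Delgado, a combat-command-badge holder before not a combat-command-badge holder: Achebe, Ivanova and Ibarra (a combat-command-badge holder) before Delgado (not a combat-command-badge holder).
Among Achebe, Ivanova and Ibarra, by date of commissioning (later first): Achebe (2016-03-02) before Ivanova (2008-12-02) before Ibarra (2008-04-18).
Full order: Pereira, Obi, Achebe, Ivanova, Ibarra, Delgado.

Pereira, Obi, Achebe, Ivanova, Ibarra, Delgado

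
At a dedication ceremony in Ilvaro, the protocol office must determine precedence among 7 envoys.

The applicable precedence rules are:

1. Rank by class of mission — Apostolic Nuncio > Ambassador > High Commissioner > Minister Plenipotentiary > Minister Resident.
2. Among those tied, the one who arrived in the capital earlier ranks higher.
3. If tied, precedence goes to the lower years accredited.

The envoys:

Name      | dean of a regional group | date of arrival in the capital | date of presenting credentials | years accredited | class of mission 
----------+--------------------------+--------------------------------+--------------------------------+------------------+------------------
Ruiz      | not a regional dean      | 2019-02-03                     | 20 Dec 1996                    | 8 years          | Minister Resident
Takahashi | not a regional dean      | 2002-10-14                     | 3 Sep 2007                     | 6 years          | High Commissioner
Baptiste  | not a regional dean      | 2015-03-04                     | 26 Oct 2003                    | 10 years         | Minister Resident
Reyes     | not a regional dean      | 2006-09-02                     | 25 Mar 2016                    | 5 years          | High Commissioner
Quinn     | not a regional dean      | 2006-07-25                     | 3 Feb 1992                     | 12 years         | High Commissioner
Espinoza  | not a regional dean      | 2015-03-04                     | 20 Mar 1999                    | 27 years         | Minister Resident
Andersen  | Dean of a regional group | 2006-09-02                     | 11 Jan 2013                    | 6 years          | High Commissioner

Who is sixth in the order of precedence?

Espinoza

By class of mission: Takahashi, Quinn, Reyes and Andersen (High Commissioner); then Baptiste, Espinoza and Ruiz (Minister Resident).
Among Takahashi, Quinn, Reyes and Andersen, by date of arrival in the capital (earlier first): Takahashi (2002-10-14) before Quinn (2006-07-25) before Reyes and Andersen (2006-09-02).
Among Reyes and Andersen, by years accredited (lower first): Reyes (5 years) before Andersen (6 years).
Among Baptiste, Espinoza and Ruiz, by date of arrival in the capital (earlier first): Baptiste and Espinoza (2015-03-04) before Ruiz (2019-02-03).
Among Baptiste and Espinoza, by years accredited (lower first): Baptiste (10 years) before Espinoza (27 years).
Order: Takahashi, Quinn, Reyes, Andersen, Baptiste, Espinoza, Ruiz.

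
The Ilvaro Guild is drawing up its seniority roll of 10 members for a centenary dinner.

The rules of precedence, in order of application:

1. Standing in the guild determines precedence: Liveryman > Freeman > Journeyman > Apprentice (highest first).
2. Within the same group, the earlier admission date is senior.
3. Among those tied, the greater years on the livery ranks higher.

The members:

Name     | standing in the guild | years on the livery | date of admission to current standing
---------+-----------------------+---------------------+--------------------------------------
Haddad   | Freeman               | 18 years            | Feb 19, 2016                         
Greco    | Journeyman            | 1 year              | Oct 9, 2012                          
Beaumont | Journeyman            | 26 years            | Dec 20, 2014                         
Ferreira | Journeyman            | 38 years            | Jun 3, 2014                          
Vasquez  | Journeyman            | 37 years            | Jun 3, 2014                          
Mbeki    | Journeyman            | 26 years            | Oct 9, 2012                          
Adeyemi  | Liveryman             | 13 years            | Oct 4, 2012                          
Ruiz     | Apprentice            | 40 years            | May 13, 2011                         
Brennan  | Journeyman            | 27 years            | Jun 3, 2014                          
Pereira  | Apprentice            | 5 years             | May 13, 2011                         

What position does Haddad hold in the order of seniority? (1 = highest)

By standing in the guild: Adeyemi (Liveryman); then Haddad (Freeman); then Mbeki, Greco, Ferreira, Vasquez, Brennan and Beaumont (Journeyman); then Ruiz and Pereira (Apprentice).
Among Mbeki, Greco, Ferreira, Vasquez, Brennan and Beaumont, by date of admission to current standing (earlier first): Mbeki and Greco (Oct 9, 2012) before Ferreira, Vasquez and Brennan (Jun 3, 2014) before Beaumont (Dec 20, 2014).
Among Mbeki and Greco, by years on the livery (higher first): Mbeki (26 years) before Greco (1 year).
Among Ferreira, Vasquez and Brennan, by years on the livery (higher first): Ferreira (38 years) before Vasquez (37 years) before Brennan (27 years).
Ruiz and Pereira both have date of admission to current standing May 13, 2011, so the next rule applies.
Among Ruiz and Pereira, by years on the livery (higher first): Ruiz (40 years) before Pereira (5 years).
Order: Adeyemi, Haddad, Mbeki, Greco, Ferreira, Vasquez, Brennan, Beaumont, Ruiz, Pereira. So position 2.

2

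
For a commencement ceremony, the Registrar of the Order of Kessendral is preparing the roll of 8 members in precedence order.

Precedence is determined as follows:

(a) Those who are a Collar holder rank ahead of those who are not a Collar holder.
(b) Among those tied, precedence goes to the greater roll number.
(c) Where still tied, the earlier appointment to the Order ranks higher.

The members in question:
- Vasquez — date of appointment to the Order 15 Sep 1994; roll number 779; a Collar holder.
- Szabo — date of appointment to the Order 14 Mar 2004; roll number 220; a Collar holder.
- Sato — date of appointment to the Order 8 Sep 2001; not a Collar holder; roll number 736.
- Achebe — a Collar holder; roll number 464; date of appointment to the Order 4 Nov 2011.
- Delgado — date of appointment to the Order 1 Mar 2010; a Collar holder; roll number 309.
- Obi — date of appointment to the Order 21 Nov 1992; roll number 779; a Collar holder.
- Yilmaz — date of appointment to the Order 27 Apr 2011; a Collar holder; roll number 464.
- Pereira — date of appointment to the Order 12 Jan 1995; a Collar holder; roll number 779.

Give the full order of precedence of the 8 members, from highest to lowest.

Obi, Vasquez, Pereira, Yilmaz, Achebe, Delgado, Szabo, Sato

By the first rule: Obi, Vasquez, Pereira, Yilmaz, Achebe, Delgado and Szabo (each a Collar holder); then Sato (not a Collar holder).
Among Obi, Vasquez, Pereira, Yilmaz, Achebe, Delgado and Szabo, by roll number (higher first): Obi, Vasquez and Pereira (779) before Yilmaz and Achebe (464) before Delgado (309) before Szabo (220).
Among Obi, Vasquez and Pereira, by date of appointment to the Order (earlier first): Obi (21 Nov 1992) before Vasquez (15 Sep 1994) before Pereira (12 Jan 1995).
Among Yilmaz and Achebe, by date of appointment to the Order (earlier first): Yilmaz (27 Apr 2011) before Achebe (4 Nov 2011).
Full order: Obi, Vasquez, Pereira, Yilmaz, Achebe, Delgado, Szabo, Sato.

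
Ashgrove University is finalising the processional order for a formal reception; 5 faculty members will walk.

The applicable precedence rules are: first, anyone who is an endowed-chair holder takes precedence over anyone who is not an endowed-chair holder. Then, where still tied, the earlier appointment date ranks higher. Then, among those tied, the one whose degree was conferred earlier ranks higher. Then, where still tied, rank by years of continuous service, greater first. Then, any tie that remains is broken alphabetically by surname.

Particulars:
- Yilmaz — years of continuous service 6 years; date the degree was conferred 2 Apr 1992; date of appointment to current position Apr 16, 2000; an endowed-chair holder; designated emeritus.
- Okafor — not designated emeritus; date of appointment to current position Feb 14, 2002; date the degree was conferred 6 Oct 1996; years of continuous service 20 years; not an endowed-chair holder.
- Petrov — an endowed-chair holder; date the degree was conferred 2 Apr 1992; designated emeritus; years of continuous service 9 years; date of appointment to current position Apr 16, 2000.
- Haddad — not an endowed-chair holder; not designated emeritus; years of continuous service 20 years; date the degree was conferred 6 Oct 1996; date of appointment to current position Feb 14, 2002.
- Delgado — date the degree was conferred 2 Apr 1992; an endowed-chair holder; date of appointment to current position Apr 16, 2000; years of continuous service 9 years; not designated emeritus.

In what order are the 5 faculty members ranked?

By the first rule: Delgado, Petrov and Yilmaz (each an endowed-chair holder); then Haddad and Okafor (both not an endowed-chair holder).
Delgado, Petrov and Yilmaz all have date of appointment to current position Apr 16, 2000, so the next rule applies.
Delgado, Petrov and Yilmaz all have date the degree was conferred 2 Apr 1992, so the next rule applies.
Among Delgado, Petrov and Yilmaz, by years of continuous service (higher first): Delgado and Petrov (9 years) before Yilmaz (6 years).
Among Delgado and Petrov, alphabetically by surname: Delgado before Petrov.
Haddad and Okafor both have date of appointment to current position Feb 14, 2002, so the next rule applies.
Haddad and Okafor both have date the degree was conferred 6 Oct 1996, so the next rule applies.
Haddad and Okafor both have years of continuous service 20 years, so the next rule applies.
Among Haddad and Okafor, alphabetically by surname: Haddad before Okafor.
Full order: Delgado, Petrov, Yilmaz, Haddad, Okafor.

Delgado, Petrov, Yilmaz, Haddad, Okafor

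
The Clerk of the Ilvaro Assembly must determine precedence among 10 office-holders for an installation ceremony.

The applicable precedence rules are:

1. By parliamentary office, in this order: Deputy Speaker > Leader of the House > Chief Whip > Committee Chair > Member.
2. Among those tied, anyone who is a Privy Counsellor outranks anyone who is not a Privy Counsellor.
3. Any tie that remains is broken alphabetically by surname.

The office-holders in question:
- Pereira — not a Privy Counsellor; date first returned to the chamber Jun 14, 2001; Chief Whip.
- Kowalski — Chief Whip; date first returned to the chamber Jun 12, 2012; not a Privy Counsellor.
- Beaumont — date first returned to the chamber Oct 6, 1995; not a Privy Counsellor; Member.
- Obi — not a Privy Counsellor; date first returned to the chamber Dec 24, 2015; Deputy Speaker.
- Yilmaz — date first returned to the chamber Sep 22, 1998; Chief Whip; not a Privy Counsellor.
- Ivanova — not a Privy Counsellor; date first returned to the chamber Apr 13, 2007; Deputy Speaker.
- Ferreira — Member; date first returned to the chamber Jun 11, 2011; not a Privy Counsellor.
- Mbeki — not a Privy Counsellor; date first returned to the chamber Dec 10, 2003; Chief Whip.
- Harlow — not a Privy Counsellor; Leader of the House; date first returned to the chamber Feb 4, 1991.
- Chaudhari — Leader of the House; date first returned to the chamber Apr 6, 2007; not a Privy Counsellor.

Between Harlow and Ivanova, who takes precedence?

By parliamentary office: Ivanova and Obi (Deputy Speaker); then Chaudhari and Harlow (Leader of the House); then Kowalski, Mbeki, Pereira and Yilmaz (Chief Whip); then Beaumont and Ferreira (Member).
Ivanova and Obi are each not a Privy Counsellor, so the next rule applies.
Among Ivanova and Obi, alphabetically by surname: Ivanova before Obi.
Chaudhari and Harlow are each not a Privy Counsellor, so the next rule applies.
Among Chaudhari and Harlow, alphabetically by surname: Chaudhari before Harlow.
Kowalski, Mbeki, Pereira and Yilmaz are each not a Privy Counsellor, so the next rule applies.
Among Kowalski, Mbeki, Pereira and Yilmaz, alphabetically by surname: Kowalski before Mbeki before Pereira before Yilmaz.
Beaumont and Ferreira are each not a Privy Counsellor, so the next rule applies.
Among Beaumont and Ferreira, alphabetically by surname: Beaumont before Ferreira.
So Ivanova takes precedence.

Ivanova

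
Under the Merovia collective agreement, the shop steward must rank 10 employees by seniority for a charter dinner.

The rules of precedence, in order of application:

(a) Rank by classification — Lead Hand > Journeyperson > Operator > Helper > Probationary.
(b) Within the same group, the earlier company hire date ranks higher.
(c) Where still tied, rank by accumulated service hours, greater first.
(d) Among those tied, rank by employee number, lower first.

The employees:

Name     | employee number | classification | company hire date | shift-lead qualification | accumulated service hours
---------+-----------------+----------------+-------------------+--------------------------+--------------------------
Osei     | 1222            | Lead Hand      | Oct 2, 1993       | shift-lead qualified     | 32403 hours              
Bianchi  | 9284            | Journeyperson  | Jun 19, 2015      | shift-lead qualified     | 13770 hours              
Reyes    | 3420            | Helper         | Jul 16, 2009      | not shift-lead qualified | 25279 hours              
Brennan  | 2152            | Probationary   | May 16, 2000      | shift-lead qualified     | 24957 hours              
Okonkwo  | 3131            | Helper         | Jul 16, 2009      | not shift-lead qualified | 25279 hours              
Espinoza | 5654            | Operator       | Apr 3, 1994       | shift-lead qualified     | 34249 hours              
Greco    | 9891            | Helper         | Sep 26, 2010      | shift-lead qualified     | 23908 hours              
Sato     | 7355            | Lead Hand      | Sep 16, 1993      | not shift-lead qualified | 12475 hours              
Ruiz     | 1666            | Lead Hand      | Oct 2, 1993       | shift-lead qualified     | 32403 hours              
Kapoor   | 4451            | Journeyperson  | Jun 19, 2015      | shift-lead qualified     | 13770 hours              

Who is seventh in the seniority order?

By classification: Sato, Osei and Ruiz (Lead Hand); then Kapoor and Bianchi (Journeyperson); then Espinoza (Operator); then Okonkwo, Reyes and Greco (Helper); then Brennan (Probationary).
Among Sato, Osei and Ruiz, by company hire date (earlier first): Sato (Sep 16, 1993) before Osei and Ruiz (Oct 2, 1993).
Osei and Ruiz both have accumulated service hours 32403 hours, so the next rule applies.
Among Osei and Ruiz, by employee number (lower first): Osei (1222) before Ruiz (1666).
Kapoor and Bianchi both have company hire date Jun 19, 2015, so the next rule applies.
Kapoor and Bianchi both have accumulated service hours 13770 hours, so the next rule applies.
Among Kapoor and Bianchi, by employee number (lower first): Kapoor (4451) before Bianchi (9284).
Among Okonkwo, Reyes and Greco, by company hire date (earlier first): Okonkwo and Reyes (Jul 16, 2009) before Greco (Sep 26, 2010).
Okonkwo and Reyes both have accumulated service hours 25279 hours, so the next rule applies.
Among Okonkwo and Reyes, by employee number (lower first): Okonkwo (3131) before Reyes (3420).
Order: Sato, Osei, Ruiz, Kapoor, Bianchi, Espinoza, Okonkwo, Reyes, Greco, Brennan.

Okonkwo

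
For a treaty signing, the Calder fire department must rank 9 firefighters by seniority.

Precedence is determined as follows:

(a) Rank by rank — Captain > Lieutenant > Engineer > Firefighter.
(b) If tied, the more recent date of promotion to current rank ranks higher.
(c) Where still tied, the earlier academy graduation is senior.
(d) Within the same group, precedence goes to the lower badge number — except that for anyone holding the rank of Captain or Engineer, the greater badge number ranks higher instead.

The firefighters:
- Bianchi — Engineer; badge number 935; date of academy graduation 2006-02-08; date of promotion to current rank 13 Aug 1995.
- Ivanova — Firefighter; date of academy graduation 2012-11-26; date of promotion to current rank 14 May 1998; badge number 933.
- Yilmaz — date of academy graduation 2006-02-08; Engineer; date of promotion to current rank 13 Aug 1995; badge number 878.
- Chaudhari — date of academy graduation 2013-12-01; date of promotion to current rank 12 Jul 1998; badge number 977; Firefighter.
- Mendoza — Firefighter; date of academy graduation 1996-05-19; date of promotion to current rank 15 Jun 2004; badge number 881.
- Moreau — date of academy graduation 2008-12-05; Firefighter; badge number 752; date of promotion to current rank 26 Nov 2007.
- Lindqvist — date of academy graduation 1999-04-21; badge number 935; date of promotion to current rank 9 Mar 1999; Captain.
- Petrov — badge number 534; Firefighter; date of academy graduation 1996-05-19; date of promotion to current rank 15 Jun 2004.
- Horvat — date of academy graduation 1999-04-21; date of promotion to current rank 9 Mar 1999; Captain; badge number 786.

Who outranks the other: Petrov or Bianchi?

By rank: Lindqvist and Horvat (Captain); then Bianchi and Yilmaz (Engineer); then Moreau, Petrov, Mendoza, Chaudhari and Ivanova (Firefighter).
Lindqvist and Horvat both have date of promotion to current rank 9 Mar 1999, so the next rule applies.
Lindqvist and Horvat both have date of academy graduation 1999-04-21, so the next rule applies.
Among Lindqvist and Horvat, by badge number (higher first) (reversed rule for this group): Lindqvist (935) before Horvat (786).
Bianchi and Yilmaz both have date of promotion to current rank 13 Aug 1995, so the next rule applies.
Bianchi and Yilmaz both have date of academy graduation 2006-02-08, so the next rule applies.
Among Bianchi and Yilmaz, by badge number (higher first) (reversed rule for this group): Bianchi (935) before Yilmaz (878).
Among Moreau, Petrov, Mendoza, Chaudhari and Ivanova, by date of promotion to current rank (later first): Moreau (26 Nov 2007) before Petrov and Mendoza (15 Jun 2004) before Chaudhari (12 Jul 1998) before Ivanova (14 May 1998).
Petrov and Mendoza both have date of academy graduation 1996-05-19, so the next rule applies.
Among Petrov and Mendoza, by badge number (lower first): Petrov (534) before Mendoza (881).
So Bianchi takes precedence.

Bianchi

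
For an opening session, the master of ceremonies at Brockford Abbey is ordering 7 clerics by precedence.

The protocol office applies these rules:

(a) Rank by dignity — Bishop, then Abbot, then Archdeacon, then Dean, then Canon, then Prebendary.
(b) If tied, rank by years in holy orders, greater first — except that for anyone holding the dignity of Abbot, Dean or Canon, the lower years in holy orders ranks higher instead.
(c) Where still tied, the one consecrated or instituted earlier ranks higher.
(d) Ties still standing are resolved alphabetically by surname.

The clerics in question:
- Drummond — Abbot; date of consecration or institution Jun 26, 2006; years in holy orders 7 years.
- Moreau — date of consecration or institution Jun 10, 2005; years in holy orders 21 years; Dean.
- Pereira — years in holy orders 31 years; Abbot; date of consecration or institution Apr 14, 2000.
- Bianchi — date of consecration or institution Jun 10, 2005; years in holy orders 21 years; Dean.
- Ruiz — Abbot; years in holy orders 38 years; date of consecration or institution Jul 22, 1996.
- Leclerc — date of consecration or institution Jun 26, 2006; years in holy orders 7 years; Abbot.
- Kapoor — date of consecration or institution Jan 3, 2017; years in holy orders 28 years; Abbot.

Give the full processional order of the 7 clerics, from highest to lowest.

By dignity: Drummond, Leclerc, Kapoor, Pereira and Ruiz (Abbot); then Bianchi and Moreau (Dean).
Among Drummond, Leclerc, Kapoor, Pereira and Ruiz, by years in holy orders (lower first) (reversed rule for this group): Drummond and Leclerc (7 years) before Kapoor (28 years) before Pereira (31 years) before Ruiz (38 years).
Drummond and Leclerc both have date of consecration or institution Jun 26, 2006, so the next rule applies.
Among Drummond and Leclerc, alphabetically by surname: Drummond before Leclerc.
Bianchi and Moreau both have years in holy orders 21 years, so the next rule applies.
Bianchi and Moreau both have date of consecration or institution Jun 10, 2005, so the next rule applies.
Among Bianchi and Moreau, alphabetically by surname: Bianchi before Moreau.
Full order: Drummond, Leclerc, Kapoor, Pereira, Ruiz, Bianchi, Moreau.

Drummond, Leclerc, Kapoor, Pereira, Ruiz, Bianchi, Moreau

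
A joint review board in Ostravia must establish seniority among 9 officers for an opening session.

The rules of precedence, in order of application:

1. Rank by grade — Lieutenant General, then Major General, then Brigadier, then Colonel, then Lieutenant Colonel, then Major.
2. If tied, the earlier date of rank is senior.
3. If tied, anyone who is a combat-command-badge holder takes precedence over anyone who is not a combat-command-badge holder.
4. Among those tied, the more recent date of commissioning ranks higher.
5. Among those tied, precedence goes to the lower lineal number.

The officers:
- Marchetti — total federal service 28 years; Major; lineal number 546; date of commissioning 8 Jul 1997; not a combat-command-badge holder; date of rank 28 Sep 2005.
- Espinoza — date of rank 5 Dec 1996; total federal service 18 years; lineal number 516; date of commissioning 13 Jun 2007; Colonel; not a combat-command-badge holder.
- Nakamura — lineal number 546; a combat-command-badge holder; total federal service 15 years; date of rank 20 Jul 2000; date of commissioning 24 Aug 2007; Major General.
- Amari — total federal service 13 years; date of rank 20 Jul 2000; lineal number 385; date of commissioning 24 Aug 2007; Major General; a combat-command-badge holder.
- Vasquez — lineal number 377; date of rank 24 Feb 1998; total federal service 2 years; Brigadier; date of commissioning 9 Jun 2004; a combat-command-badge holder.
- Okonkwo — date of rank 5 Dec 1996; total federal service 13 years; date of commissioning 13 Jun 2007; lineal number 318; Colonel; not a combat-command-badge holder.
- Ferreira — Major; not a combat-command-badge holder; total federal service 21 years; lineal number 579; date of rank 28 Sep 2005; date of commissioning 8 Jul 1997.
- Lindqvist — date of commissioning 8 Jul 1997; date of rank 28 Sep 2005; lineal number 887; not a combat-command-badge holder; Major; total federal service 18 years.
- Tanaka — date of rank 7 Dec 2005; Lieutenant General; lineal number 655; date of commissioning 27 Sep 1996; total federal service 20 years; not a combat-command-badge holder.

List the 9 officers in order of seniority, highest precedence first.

Tanaka, Amari, Nakamura, Vasquez, Okonkwo, Espinoza, Marchetti, Ferreira, Lindqvist

By grade: Tanaka (Lieutenant General); then Amari and Nakamura (Major General); then Vasquez (Brigadier); then Okonkwo and Espinoza (Colonel); then Marchetti, Ferreira and Lindqvist (Major).
Amari and Nakamura both have date of rank 20 Jul 2000, so the next rule applies.
Amari and Nakamura are each a combat-command-badge holder, so the next rule applies.
Amari and Nakamura both have date of commissioning 24 Aug 2007, so the next rule applies.
Among Amari and Nakamura, by lineal number (lower first): Amari (385) before Nakamura (546).
Okonkwo and Espinoza both have date of rank 5 Dec 1996, so the next rule applies.
Okonkwo and Espinoza are each not a combat-command-badge holder, so the next rule applies.
Okonkwo and Espinoza both have date of commissioning 13 Jun 2007, so the next rule applies.
Among Okonkwo and Espinoza, by lineal number (lower first): Okonkwo (318) before Espinoza (516).
Marchetti, Ferreira and Lindqvist all have date of rank 28 Sep 2005, so the next rule applies.
Marchetti, Ferreira and Lindqvist are each not a combat-command-badge holder, so the next rule applies.
Marchetti, Ferreira and Lindqvist all have date of commissioning 8 Jul 1997, so the next rule applies.
Among Marchetti, Ferreira and Lindqvist, by lineal number (lower first): Marchetti (546) before Ferreira (579) before Lindqvist (887).
Full order: Tanaka, Amari, Nakamura, Vasquez, Okonkwo, Espinoza, Marchetti, Ferreira, Lindqvist.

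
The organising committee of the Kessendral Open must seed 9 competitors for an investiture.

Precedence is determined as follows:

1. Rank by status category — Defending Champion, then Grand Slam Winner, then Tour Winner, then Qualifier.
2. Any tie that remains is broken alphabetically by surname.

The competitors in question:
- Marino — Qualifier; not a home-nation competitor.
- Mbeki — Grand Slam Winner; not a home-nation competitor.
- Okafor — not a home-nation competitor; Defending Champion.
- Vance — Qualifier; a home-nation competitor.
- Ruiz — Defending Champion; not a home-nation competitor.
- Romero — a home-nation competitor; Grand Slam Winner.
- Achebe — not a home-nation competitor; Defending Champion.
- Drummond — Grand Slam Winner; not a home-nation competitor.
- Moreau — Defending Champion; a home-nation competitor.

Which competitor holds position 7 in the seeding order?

Romero

By status category: Achebe, Moreau, Okafor and Ruiz (Defending Champion); then Drummond, Mbeki and Romero (Grand Slam Winner); then Marino and Vance (Qualifier).
Among Achebe, Moreau, Okafor and Ruiz, alphabetically by surname: Achebe before Moreau before Okafor before Ruiz.
Among Drummond, Mbeki and Romero, alphabetically by surname: Drummond before Mbeki before Romero.
Among Marino and Vance, alphabetically by surname: Marino before Vance.
Order: Achebe, Moreau, Okafor, Ruiz, Drummond, Mbeki, Romero, Marino, Vance.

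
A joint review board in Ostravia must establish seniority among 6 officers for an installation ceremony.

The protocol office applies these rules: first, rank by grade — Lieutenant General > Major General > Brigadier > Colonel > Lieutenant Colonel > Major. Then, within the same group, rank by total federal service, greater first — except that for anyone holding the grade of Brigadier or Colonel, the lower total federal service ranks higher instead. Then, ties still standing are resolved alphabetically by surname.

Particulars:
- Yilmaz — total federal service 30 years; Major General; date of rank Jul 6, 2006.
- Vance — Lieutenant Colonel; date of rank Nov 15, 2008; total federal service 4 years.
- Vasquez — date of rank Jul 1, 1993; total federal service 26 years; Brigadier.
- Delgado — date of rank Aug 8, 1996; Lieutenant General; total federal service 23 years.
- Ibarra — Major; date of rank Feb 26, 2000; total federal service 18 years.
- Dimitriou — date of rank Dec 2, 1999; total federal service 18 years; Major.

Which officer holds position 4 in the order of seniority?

Vance

By grade: Delgado (Lieutenant General); then Yilmaz (Major General); then Vasquez (Brigadier); then Vance (Lieutenant Colonel); then Dimitriou and Ibarra (Major).
Dimitriou and Ibarra both have total federal service 18 years, so the next rule applies.
Among Dimitriou and Ibarra, alphabetically by surname: Dimitriou before Ibarra.
Order: Delgado, Yilmaz, Vasquez, Vance, Dimitriou, Ibarra.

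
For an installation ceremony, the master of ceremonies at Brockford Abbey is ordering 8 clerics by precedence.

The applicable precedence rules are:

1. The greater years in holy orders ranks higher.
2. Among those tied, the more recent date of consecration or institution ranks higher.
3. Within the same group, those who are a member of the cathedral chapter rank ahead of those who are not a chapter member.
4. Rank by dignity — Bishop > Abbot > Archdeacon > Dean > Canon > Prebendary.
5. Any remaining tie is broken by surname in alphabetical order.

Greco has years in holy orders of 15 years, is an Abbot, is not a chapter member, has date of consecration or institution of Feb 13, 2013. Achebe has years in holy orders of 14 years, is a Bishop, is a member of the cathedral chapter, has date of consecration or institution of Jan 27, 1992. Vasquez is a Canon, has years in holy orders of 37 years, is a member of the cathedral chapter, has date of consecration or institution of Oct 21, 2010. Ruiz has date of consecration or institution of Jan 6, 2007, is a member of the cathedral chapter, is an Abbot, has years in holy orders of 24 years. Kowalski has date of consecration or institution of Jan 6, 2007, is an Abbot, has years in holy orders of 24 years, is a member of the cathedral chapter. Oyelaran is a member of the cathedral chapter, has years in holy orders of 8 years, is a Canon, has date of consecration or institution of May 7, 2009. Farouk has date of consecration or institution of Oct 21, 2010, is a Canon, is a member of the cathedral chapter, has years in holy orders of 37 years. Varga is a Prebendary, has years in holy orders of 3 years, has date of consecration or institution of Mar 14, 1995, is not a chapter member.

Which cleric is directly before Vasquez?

By years in holy orders (higher first): Farouk and Vasquez (both 37 years); then Kowalski and Ruiz (both 24 years); then Greco (15 years); then Achebe (14 years); then Oyelaran (8 years); then Varga (3 years).
Farouk and Vasquez both have date of consecration or institution Oct 21, 2010, so the next rule applies.
Farouk and Vasquez are each a member of the cathedral chapter, so the next rule applies.
Farouk and Vasquez are each Canon, so the next rule applies.
Among Farouk and Vasquez, alphabetically by surname: Farouk before Vasquez.
Kowalski and Ruiz both have date of consecration or institution Jan 6, 2007, so the next rule applies.
Kowalski and Ruiz are each a member of the cathedral chapter, so the next rule applies.
Kowalski and Ruiz are each Abbot, so the next rule applies.
Among Kowalski and Ruiz, alphabetically by surname: Kowalski before Ruiz.
Order: Farouk, Vasquez, Kowalski, Ruiz, Greco, Achebe, Oyelaran, Varga.

Farouk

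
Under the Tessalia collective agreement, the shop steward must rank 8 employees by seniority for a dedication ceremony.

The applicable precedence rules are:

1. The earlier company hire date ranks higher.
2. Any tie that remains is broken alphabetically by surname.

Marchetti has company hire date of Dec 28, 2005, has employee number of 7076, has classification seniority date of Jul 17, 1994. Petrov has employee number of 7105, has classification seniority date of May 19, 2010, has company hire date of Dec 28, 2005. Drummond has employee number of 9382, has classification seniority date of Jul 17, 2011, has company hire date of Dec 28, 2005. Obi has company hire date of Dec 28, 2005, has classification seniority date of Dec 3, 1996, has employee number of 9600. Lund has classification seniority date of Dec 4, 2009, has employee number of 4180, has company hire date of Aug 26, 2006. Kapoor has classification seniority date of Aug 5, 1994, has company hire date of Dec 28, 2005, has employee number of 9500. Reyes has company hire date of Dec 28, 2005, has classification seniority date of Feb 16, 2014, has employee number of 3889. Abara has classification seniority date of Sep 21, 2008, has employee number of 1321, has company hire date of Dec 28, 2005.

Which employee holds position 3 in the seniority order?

Kapoor

By company hire date (earlier first): Abara, Drummond, Kapoor, Marchetti, Obi, Petrov and Reyes (each Dec 28, 2005); then Lund (Aug 26, 2006).
Among Abara, Drummond, Kapoor, Marchetti, Obi, Petrov and Reyes, alphabetically by surname: Abara before Drummond before Kapoor before Marchetti before Obi before Petrov before Reyes.
Order: Abara, Drummond, Kapoor, Marchetti, Obi, Petrov, Reyes, Lund.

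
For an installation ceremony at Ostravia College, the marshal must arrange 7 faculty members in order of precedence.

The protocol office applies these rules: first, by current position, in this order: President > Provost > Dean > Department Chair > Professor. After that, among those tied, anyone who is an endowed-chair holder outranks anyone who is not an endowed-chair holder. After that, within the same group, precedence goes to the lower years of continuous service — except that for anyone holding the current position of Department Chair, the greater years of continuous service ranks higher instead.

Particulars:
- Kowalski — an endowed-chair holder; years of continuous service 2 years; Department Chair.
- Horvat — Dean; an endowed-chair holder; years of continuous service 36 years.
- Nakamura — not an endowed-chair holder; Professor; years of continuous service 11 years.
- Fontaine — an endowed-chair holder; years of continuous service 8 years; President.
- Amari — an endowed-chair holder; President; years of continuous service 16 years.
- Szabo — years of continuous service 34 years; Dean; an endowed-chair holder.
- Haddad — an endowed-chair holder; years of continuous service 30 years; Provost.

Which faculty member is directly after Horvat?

Kowalski

By current position: Fontaine and Amari (President); then Haddad (Provost); then Szabo and Horvat (Dean); then Kowalski (Department Chair); then Nakamura (Professor).
Fontaine and Amari are each an endowed-chair holder, so the next rule applies.
Among Fontaine and Amari, by years of continuous service (lower first): Fontaine (8 years) before Amari (16 years).
Szabo and Horvat are each an endowed-chair holder, so the next rule applies.
Among Szabo and Horvat, by years of continuous service (lower first): Szabo (34 years) before Horvat (36 years).
Order: Fontaine, Amari, Haddad, Szabo, Horvat, Kowalski, Nakamura.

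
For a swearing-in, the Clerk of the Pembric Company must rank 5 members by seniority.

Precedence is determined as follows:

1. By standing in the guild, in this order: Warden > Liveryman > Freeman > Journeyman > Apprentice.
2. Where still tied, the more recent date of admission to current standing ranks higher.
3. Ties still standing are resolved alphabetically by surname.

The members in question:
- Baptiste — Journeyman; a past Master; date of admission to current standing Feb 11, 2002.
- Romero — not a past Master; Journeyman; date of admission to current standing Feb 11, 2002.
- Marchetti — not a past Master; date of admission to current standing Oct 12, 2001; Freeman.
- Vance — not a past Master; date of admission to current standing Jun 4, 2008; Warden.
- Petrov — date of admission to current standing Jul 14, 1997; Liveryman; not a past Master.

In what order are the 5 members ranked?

Vance, Petrov, Marchetti, Baptiste, Romero

By standing in the guild: Vance (Warden); then Petrov (Liveryman); then Marchetti (Freeman); then Baptiste and Romero (Journeyman).
Baptiste and Romero both have date of admission to current standing Feb 11, 2002, so the next rule applies.
Among Baptiste and Romero, alphabetically by surname: Baptiste before Romero.
Full order: Vance, Petrov, Marchetti, Baptiste, Romero.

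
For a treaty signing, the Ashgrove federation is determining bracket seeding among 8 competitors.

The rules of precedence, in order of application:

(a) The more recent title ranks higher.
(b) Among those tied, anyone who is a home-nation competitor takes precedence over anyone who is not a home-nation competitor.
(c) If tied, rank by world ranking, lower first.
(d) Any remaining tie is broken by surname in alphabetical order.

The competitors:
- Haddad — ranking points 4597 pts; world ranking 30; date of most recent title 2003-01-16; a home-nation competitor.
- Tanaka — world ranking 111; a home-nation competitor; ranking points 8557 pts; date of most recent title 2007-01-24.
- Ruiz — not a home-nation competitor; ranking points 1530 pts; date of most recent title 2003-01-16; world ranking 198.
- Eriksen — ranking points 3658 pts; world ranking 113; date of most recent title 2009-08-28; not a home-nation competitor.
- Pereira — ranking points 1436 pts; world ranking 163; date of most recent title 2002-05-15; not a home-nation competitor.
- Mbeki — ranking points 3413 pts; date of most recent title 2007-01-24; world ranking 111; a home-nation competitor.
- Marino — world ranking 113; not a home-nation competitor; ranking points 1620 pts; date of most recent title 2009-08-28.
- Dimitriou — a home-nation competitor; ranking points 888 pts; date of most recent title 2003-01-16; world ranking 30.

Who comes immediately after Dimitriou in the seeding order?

Haddad

By date of most recent title (later first): Eriksen and Marino (both 2009-08-28); then Mbeki and Tanaka (both 2007-01-24); then Dimitriou, Haddad and Ruiz (each 2003-01-16); then Pereira (2002-05-15).
Eriksen and Marino are each not a home-nation competitor, so the next rule applies.
Eriksen and Marino both have world ranking 113, so the next rule applies.
Among Eriksen and Marino, alphabetically by surname: Eriksen before Marino.
Mbeki and Tanaka are each a home-nation competitor, so the next rule applies.
Mbeki and Tanaka both have world ranking 111, so the next rule applies.
Among Mbeki and Tanaka, alphabetically by surname: Mbeki before Tanaka.
Among Dimitriou, Haddad and Ruiz, a home-nation competitor before not a home-nation competitor: Dimitriou and Haddad (a home-nation competitor) before Ruiz (not a home-nation competitor).
Dimitriou and Haddad both have world ranking 30, so the next rule applies.
Among Dimitriou and Haddad, alphabetically by surname: Dimitriou before Haddad.
Order: Eriksen, Marino, Mbeki, Tanaka, Dimitriou, Haddad, Ruiz, Pereira.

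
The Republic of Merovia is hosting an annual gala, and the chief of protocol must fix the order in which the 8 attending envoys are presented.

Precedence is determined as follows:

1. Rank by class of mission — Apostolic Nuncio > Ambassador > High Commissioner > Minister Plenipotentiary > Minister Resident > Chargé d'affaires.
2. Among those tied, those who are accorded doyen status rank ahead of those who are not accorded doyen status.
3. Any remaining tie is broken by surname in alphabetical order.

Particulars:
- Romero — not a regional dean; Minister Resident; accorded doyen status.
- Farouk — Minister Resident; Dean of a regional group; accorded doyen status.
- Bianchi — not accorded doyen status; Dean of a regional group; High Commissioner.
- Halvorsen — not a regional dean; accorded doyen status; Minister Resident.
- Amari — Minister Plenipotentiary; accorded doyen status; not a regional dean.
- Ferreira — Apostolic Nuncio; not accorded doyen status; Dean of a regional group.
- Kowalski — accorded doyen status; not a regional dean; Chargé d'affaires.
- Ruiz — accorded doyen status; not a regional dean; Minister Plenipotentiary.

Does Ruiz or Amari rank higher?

Amari

By class of mission: Ferreira (Apostolic Nuncio); then Bianchi (High Commissioner); then Amari and Ruiz (Minister Plenipotentiary); then Farouk, Halvorsen and Romero (Minister Resident); then Kowalski (Chargé d'affaires).
Amari and Ruiz are each accorded doyen status, so the next rule applies.
Among Amari and Ruiz, alphabetically by surname: Amari before Ruiz.
Farouk, Halvorsen and Romero are each accorded doyen status, so the next rule applies.
Among Farouk, Halvorsen and Romero, alphabetically by surname: Farouk before Halvorsen before Romero.
So Amari takes precedence.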